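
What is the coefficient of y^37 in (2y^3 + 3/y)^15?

7741440

General term: C(15,j)·(2y^3)^j·(3/y)^(15-j), with y-exponent 3j − 1(15−j) = 4j − 15.
Set 4j − 15 = 37: j = 13.
C(15,13) = 105; 2^13 = 8192; 3^2 = 9.
Coefficient = 105 · 8192 · 9 = 7741440.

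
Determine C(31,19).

141120525

C(31,19) = C(31,12) by symmetry.
C(31,12) = (31·30·29·28·27·26·25·24·23·22·21·20) / 12! = 67596957267840000 / 479001600 = 141120525.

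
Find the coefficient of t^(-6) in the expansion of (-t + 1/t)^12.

-220

General term: C(12,j)·(-t)^j·(1/t)^(12-j), with t-exponent 1j − 1(12−j) = 2j − 12.
Set 2j − 12 = -6: j = 3.
C(12,3) = 220; (-1)^3 = -1; 1^9 = 1.
Coefficient = 220 · (-1) · 1 = -220.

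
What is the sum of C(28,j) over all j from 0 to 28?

268435456

The entries of row 28 sum to 2^28 = 268435456.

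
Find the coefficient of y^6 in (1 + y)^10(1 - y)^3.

Coefficient of y^6 = Σ_{j} C(10,j)·1^j·C(3,6-j)·(-1)^(6-j) for j from 3 to 6.
= (-120) + 630 + (-756) + 210 = -36.

-36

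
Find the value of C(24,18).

134596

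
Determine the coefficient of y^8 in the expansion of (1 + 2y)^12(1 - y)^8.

15297

Coefficient of y^8 = Σ_{j} C(12,j)·2^j·C(8,8-j)·(-1)^(8-j) for j from 0 to 8.
= 1 + (-192) + 7392 + (-98560) + 554400 + (-1419264) + 1655808 + (-811008) + 126720 = 15297.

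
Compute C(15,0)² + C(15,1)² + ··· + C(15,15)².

155117520

By Vandermonde's identity, Σ C(15,r)² = C(30,15) = 155117520.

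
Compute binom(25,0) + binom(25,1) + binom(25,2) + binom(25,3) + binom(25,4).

1 + 25 + 300 + 2300 + 12650 = 15276.

15276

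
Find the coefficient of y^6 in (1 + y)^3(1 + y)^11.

3003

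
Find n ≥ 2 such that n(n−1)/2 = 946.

44

n(n−1)/2 = 946 ⇒ n(n−1) = 1892. Since 44·43 = 1892, n = 44.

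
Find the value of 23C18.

33649

C(23,18) = C(23,5) by symmetry.
C(23,5) = (23·22·21·20·19) / 5! = 4037880 / 120 = 33649.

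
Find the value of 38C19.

35345263800

C(38,19) = (38·37·36·35·34·33·32·31·30·29·28·27·26·25·24·23·22·21·20) / 19! = 4299578163927654889881600000 / 121645100408832000 = 35345263800.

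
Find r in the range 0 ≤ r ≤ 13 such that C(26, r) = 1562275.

8

C(26,r) increases on 0 ≤ r ≤ 13. C(26,7) = 657800 and C(26,8) = 1562275, so r = 8.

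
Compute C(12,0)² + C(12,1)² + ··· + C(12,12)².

2704156

By Vandermonde's identity, Σ C(12,r)² = C(24,12) = 2704156.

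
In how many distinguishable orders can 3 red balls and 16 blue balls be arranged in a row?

969

Choose positions for the red balls: C(19,3) = 969.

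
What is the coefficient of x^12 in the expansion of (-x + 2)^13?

26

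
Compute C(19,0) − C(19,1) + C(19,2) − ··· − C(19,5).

-8568

The partial alternating sum Σ_{k=0}^{5} (−1)^k C(19,k) = (−1)^5 C(18,5) = -8568.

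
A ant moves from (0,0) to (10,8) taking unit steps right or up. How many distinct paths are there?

Each path is a sequence of 18 steps with 10 rights: C(18,10) = 43758.

43758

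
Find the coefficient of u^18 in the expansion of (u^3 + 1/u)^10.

120

General term: C(10,j)·(u^3)^j·(1/u)^(10-j), with u-exponent 3j − 1(10−j) = 4j − 10.
Set 4j − 10 = 18: j = 7.
C(10,7) = 120; 1^7 = 1; 1^3 = 1.
Coefficient = 120 · 1 · 1 = 120.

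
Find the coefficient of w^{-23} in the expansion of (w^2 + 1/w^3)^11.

55

General term: C(11,j)·(w^2)^j·(1/w^3)^(11-j), with w-exponent 2j − 3(11−j) = 5j − 33.
Set 5j − 33 = -23: j = 2.
C(11,2) = 55; 1^2 = 1; 1^9 = 1.
Coefficient = 55 · 1 · 1 = 55.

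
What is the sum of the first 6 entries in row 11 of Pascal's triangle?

1 + 11 + 55 + 165 + 330 + 462 = 1024.

1024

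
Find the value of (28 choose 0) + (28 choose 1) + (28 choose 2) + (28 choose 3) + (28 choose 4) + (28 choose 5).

122438

1 + 28 + 378 + 3276 + 20475 + 98280 = 122438.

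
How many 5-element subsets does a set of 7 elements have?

C(7,5) = C(7,2) by symmetry.
C(7,2) = (7·6) / 2! = 42 / 2 = 21.

21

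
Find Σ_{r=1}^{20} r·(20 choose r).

Differentiating (1+x)^20 and setting x=1: Σ r·C(20,r) = 20·2^19 = 10485760.

10485760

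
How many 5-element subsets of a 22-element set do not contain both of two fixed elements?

25194

All 5-subsets: C(22,5) = 26334. Those containing both fixed elements: C(20,3) = 1140.
26334 − 1140 = 25194.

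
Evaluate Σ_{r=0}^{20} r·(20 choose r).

Differentiating (1+x)^20 and setting x=1: Σ r·C(20,r) = 20·2^19 = 10485760.

10485760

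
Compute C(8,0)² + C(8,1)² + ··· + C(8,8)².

12870

By Vandermonde's identity, Σ C(8,i)² = C(16,8) = 12870.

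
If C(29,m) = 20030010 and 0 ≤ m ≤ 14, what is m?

10

C(29,m) increases on 0 ≤ m ≤ 14. C(29,9) = 10015005 and C(29,10) = 20030010, so m = 10.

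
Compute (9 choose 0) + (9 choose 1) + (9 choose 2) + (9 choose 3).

130

1 + 9 + 36 + 84 = 130.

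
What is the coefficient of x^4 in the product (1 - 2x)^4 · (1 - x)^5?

Coefficient of x^4 = Σ_{j} C(4,j)·(-2)^j·C(5,4-j)·(-1)^(4-j) for j from 0 to 4.
= 5 + 80 + 240 + 160 + 16 = 501.

501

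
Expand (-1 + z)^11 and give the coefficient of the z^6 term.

The general term is C(11,j)·(-1)^j·(z)^(11-j); the z^6 term has j = 5.
C(11,5) = 462.
Coefficient = C(11,5) · (-1)^5 = 462 · (-1) = -462.

-462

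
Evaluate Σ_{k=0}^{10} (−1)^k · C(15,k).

The partial alternating sum Σ_{k=0}^{10} (−1)^k C(15,k) = (−1)^10 C(14,10) = 1001.

1001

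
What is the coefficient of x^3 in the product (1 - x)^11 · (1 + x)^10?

Coefficient of x^3 = Σ_{j} C(11,j)·(-1)^j·C(10,3-j)·1^(3-j) for j from 0 to 3.
= 120 + (-495) + 550 + (-165) = 10.

10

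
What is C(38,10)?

472733756

C(38,10) = (38·37·36·35·34·33·32·31·30·29) / 10! = 1715456253772800 / 3628800 = 472733756.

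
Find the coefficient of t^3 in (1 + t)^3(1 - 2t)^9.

-293

Coefficient of t^3 = Σ_{j} C(3,j)·1^j·C(9,3-j)·(-2)^(3-j) for j from 0 to 3.
= (-672) + 432 + (-54) + 1 = -293.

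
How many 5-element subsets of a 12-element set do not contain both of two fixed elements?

672

All 5-subsets: C(12,5) = 792. Those containing both fixed elements: C(10,3) = 120.
792 − 120 = 672.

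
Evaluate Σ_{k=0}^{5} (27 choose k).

1 + 27 + 351 + 2925 + 17550 + 80730 = 101584.

101584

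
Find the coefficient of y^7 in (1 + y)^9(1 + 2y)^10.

854220

Coefficient of y^7 = Σ_{j} C(9,j)·1^j·C(10,7-j)·2^(7-j) for j from 0 to 7.
= 15360 + 120960 + 290304 + 282240 + 120960 + 22680 + 1680 + 36 = 854220.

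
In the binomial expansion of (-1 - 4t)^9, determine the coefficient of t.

-36

The general term is C(9,j)·(-1)^j·(-4t)^(9-j); the t^1 term has j = 8.
C(9,8) = 9.
Coefficient = C(9,8) · (-4)^1 = 9 · (-4) = -36.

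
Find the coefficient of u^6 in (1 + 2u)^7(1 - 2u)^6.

Coefficient of u^6 = Σ_{j} C(7,j)·2^j·C(6,6-j)·(-2)^(6-j) for j from 0 to 6.
= 64 + (-2688) + 20160 + (-44800) + 33600 + (-8064) + 448 = -1280.

-1280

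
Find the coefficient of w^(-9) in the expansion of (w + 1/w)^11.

11

General term: C(11,j)·(w)^j·(1/w)^(11-j), with w-exponent 1j − 1(11−j) = 2j − 11.
Set 2j − 11 = -9: j = 1.
C(11,1) = 11; 1^1 = 1; 1^10 = 1.
Coefficient = 11 · 1 · 1 = 11.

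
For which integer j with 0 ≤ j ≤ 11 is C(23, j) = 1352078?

C(23,j) increases on 0 ≤ j ≤ 11. C(23,10) = 1144066 and C(23,11) = 1352078, so j = 11.

11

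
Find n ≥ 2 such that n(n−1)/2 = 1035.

n(n−1)/2 = 1035 ⇒ n(n−1) = 2070. Since 46·45 = 2070, n = 46.

46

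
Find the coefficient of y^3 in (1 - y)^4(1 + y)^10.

-4

Coefficient of y^3 = Σ_{j} C(4,j)·(-1)^j·C(10,3-j)·1^(3-j) for j from 0 to 3.
= 120 + (-180) + 60 + (-4) = -4.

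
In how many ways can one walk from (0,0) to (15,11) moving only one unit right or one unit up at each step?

7726160

Each path is a sequence of 26 steps with 15 rights: C(26,15) = 7726160.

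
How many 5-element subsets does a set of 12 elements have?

C(12,5) = (12·11·10·9·8) / 5! = 95040 / 120 = 792.

792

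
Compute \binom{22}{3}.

C(22,3) = (22·21·20) / 3! = 9240 / 6 = 1540.

1540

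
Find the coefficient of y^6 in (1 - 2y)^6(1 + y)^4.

156

Coefficient of y^6 = Σ_{j} C(6,j)·(-2)^j·C(4,6-j)·1^(6-j) for j from 2 to 6.
= 60 + (-640) + 1440 + (-768) + 64 = 156.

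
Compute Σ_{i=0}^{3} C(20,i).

1 + 20 + 190 + 1140 = 1351.

1351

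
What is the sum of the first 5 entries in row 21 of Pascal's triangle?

7547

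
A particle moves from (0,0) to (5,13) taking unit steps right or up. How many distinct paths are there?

Each path is a sequence of 18 steps with 5 rights: C(18,5) = 8568.

8568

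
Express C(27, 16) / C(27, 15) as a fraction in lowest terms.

3/4

C(n,k+1)/C(n,k) = (n−k)/(k+1) = (27−15)/(15+1) = 12/16 = 3/4.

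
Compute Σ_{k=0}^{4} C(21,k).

1 + 21 + 210 + 1330 + 5985 = 7547.

7547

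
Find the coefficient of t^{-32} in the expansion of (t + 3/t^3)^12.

2125764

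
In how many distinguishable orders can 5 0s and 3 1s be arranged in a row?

56

Choose positions for the 0s: C(8,5) = 56.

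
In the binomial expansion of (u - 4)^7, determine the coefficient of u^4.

-2240

The general term is C(7,j)·(u)^j·(-4)^(7-j); the u^4 term has j = 4.
C(7,4) = 35.
Coefficient = C(7,4) · (-4)^3 = 35 · (-64) = -2240.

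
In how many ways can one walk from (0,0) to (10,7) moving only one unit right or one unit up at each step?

Each path is a sequence of 17 steps with 10 rights: C(17,10) = 19448.

19448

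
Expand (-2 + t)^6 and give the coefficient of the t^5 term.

-12

The general term is C(6,j)·(-2)^j·(t)^(6-j); the t^5 term has j = 1.
C(6,1) = 6.
Coefficient = C(6,1) · (-2)^1 = 6 · (-2) = -12.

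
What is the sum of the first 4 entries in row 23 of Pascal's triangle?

1 + 23 + 253 + 1771 = 2048.

2048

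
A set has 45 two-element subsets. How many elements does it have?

10

n(n−1)/2 = 45 ⇒ n(n−1) = 90. Since 10·9 = 90, n = 10.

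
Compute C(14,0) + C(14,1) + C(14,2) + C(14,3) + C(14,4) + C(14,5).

3473

1 + 14 + 91 + 364 + 1001 + 2002 = 3473.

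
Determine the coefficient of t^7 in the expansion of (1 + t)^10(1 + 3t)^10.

7379040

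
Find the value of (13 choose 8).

C(13,8) = C(13,5) by symmetry.
C(13,5) = (13·12·11·10·9) / 5! = 154440 / 120 = 1287.

1287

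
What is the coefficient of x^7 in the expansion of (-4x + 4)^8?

The general term is C(8,j)·(-4x)^j·(4)^(8-j); the x^7 term has j = 7.
C(8,7) = 8.
Coefficient = C(8,7) · (-4)^7 · 4^1 = 8 · (-16384) · 4 = -524288.

-524288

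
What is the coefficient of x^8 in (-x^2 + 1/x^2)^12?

General term: C(12,j)·(-x^2)^j·(1/x^2)^(12-j), with x-exponent 2j − 2(12−j) = 4j − 24.
Set 4j − 24 = 8: j = 8.
C(12,8) = 495; (-1)^8 = 1; 1^4 = 1.
Coefficient = 495 · 1 · 1 = 495.

495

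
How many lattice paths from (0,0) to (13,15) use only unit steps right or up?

37442160

Each path is a sequence of 28 steps with 13 rights: C(28,13) = 37442160.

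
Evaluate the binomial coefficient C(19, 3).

969

C(19,3) = (19·18·17) / 3! = 5814 / 6 = 969.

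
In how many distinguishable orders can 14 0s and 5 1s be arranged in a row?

11628

Choose positions for the 0s: C(19,14) = 11628.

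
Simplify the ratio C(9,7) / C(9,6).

C(n,k+1)/C(n,k) = (n−k)/(k+1) = (9−6)/(6+1) = 3/7.

3/7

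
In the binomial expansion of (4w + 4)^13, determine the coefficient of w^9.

The general term is C(13,j)·(4w)^j·(4)^(13-j); the w^9 term has j = 9.
C(13,9) = 715.
Coefficient = C(13,9) · 4^9 · 4^4 = 715 · 262144 · 256 = 47982837760.

47982837760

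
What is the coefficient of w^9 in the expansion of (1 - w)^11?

-55

The general term is C(11,j)·(1)^j·(-w)^(11-j); the w^9 term has j = 2.
C(11,2) = 55.
Coefficient = C(11,2) · (-1)^9 = 55 · (-1) = -55.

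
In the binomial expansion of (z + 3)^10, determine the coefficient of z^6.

The general term is C(10,j)·(z)^j·(3)^(10-j); the z^6 term has j = 6.
C(10,6) = 210.
Coefficient = C(10,6) · 3^4 = 210 · 81 = 17010.

17010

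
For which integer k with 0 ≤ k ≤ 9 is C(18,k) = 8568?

5

C(18,k) increases on 0 ≤ k ≤ 9. C(18,4) = 3060 and C(18,5) = 8568, so k = 5.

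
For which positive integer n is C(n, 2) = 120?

16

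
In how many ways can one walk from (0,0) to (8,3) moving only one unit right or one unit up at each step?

Each path is a sequence of 11 steps with 8 rights: C(11,8) = 165.

165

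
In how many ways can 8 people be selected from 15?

6435

This is C(15,8) = 6435.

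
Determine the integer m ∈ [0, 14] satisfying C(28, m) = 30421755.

12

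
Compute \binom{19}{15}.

3876

C(19,15) = C(19,4) by symmetry.
C(19,4) = (19·18·17·16) / 4! = 93024 / 24 = 3876.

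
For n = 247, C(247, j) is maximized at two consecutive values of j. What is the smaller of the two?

123

For odd n = 247, C(247,j) peaks at j = (n−1)/2 and (n+1)/2; the smaller is 123.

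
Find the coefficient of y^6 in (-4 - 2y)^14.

The general term is C(14,j)·(-4)^j·(-2y)^(14-j); the y^6 term has j = 8.
C(14,8) = 3003.
Coefficient = C(14,8) · (-4)^8 · (-2)^6 = 3003 · 65536 · 64 = 12595494912.

12595494912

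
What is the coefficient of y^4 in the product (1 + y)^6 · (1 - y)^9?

-3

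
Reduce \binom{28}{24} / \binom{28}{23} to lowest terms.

5/24

C(n,k+1)/C(n,k) = (n−k)/(k+1) = (28−23)/(23+1) = 5/24.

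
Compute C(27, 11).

13037895

C(27,11) = (27·26·25·24·23·22·21·20·19·18·17) / 11! = 520431047136000 / 39916800 = 13037895.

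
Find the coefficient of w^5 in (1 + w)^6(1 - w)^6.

Coefficient of w^5 = Σ_{j} C(6,j)·1^j·C(6,5-j)·(-1)^(5-j) for j from 0 to 5.
= (-6) + 90 + (-300) + 300 + (-90) + 6 = 0.

0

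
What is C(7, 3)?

C(7,3) = (7·6·5) / 3! = 210 / 6 = 35.

35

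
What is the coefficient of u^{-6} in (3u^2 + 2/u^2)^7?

6048

General term: C(7,j)·(3u^2)^j·(2/u^2)^(7-j), with u-exponent 2j − 2(7−j) = 4j − 14.
Set 4j − 14 = -6: j = 2.
C(7,2) = 21; 3^2 = 9; 2^5 = 32.
Coefficient = 21 · 9 · 32 = 6048.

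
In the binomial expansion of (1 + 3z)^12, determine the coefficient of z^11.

2125764

The general term is C(12,j)·(1)^j·(3z)^(12-j); the z^11 term has j = 1.
C(12,1) = 12.
Coefficient = C(12,1) · 3^11 = 12 · 177147 = 2125764.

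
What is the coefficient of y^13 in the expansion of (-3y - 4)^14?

The general term is C(14,j)·(-3y)^j·(-4)^(14-j); the y^13 term has j = 13.
C(14,13) = 14.
Coefficient = C(14,13) · (-3)^13 · (-4)^1 = 14 · (-1594323) · (-4) = 89282088.

89282088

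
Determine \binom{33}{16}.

C(33,16) = (33·32·31·30·29·28·27·26·25·24·23·22·21·20·19·18) / 16! = 24412776311194951680000 / 20922789888000 = 1166803110.

1166803110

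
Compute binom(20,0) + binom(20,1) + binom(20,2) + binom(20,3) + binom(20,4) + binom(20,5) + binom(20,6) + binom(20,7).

1 + 20 + 190 + 1140 + 4845 + 15504 + 38760 + 77520 = 137980.

137980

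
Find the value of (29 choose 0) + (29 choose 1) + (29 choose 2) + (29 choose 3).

1 + 29 + 406 + 3654 = 4090.

4090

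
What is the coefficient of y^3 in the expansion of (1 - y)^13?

-286

The general term is C(13,j)·(1)^j·(-y)^(13-j); the y^3 term has j = 10.
C(13,10) = 286.
Coefficient = C(13,10) · (-1)^3 = 286 · (-1) = -286.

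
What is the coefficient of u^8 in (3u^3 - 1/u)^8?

General term: C(8,j)·(3u^3)^j·(-1/u)^(8-j), with u-exponent 3j − 1(8−j) = 4j − 8.
Set 4j − 8 = 8: j = 4.
C(8,4) = 70; 3^4 = 81; (-1)^4 = 1.
Coefficient = 70 · 81 · 1 = 5670.

5670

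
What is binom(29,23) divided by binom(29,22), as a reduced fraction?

7/23

C(n,k+1)/C(n,k) = (n−k)/(k+1) = (29−22)/(22+1) = 7/23.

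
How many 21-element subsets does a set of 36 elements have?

5567902560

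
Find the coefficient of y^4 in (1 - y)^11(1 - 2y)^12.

46090

Coefficient of y^4 = Σ_{j} C(11,j)·(-1)^j·C(12,4-j)·(-2)^(4-j) for j from 0 to 4.
= 7920 + 19360 + 14520 + 3960 + 330 = 46090.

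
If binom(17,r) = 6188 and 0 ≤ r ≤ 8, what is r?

C(17,r) increases on 0 ≤ r ≤ 8. C(17,4) = 2380 and C(17,5) = 6188, so r = 5.

5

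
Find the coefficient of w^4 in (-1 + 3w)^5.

The general term is C(5,j)·(-1)^j·(3w)^(5-j); the w^4 term has j = 1.
C(5,1) = 5.
Coefficient = C(5,1) · (-1)^1 · 3^4 = 5 · (-1) · 81 = -405.

-405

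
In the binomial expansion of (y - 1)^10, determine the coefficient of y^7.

The general term is C(10,j)·(y)^j·(-1)^(10-j); the y^7 term has j = 7.
C(10,7) = 120.
Coefficient = C(10,7) · (-1)^3 = 120 · (-1) = -120.

-120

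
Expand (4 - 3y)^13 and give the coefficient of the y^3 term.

The general term is C(13,j)·(4)^j·(-3y)^(13-j); the y^3 term has j = 10.
C(13,10) = 286.
Coefficient = C(13,10) · 4^10 · (-3)^3 = 286 · 1048576 · (-27) = -8097103872.

-8097103872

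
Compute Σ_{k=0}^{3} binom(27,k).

3304

1 + 27 + 351 + 2925 = 3304.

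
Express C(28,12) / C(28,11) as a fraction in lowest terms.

17/12

C(n,k+1)/C(n,k) = (n−k)/(k+1) = (28−11)/(11+1) = 17/12.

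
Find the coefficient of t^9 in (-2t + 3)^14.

-249080832

The general term is C(14,j)·(-2t)^j·(3)^(14-j); the t^9 term has j = 9.
C(14,9) = 2002.
Coefficient = C(14,9) · (-2)^9 · 3^5 = 2002 · (-512) · 243 = -249080832.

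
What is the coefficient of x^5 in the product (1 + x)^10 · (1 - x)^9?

36

Coefficient of x^5 = Σ_{j} C(10,j)·1^j·C(9,5-j)·(-1)^(5-j) for j from 0 to 5.
= (-126) + 1260 + (-3780) + 4320 + (-1890) + 252 = 36.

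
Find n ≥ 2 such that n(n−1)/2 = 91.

14

n(n−1)/2 = 91 ⇒ n(n−1) = 182. Since 14·13 = 182, n = 14.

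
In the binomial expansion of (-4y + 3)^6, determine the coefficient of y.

-5832

The general term is C(6,j)·(-4y)^j·(3)^(6-j); the y^1 term has j = 1.
C(6,1) = 6.
Coefficient = C(6,1) · (-4)^1 · 3^5 = 6 · (-4) · 243 = -5832.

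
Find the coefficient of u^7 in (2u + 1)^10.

15360

The general term is C(10,j)·(2u)^j·(1)^(10-j); the u^7 term has j = 7.
C(10,7) = 120.
Coefficient = C(10,7) · 2^7 = 120 · 128 = 15360.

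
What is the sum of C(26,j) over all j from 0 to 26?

The entries of row 26 sum to 2^26 = 67108864.

67108864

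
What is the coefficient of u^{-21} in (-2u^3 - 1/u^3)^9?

General term: C(9,j)·(-2u^3)^j·(-1/u^3)^(9-j), with u-exponent 3j − 3(9−j) = 6j − 27.
Set 6j − 27 = -21: j = 1.
C(9,1) = 9; (-2)^1 = -2; (-1)^8 = 1.
Coefficient = 9 · (-2) · 1 = -18.

-18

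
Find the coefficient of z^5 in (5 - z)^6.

The general term is C(6,j)·(5)^j·(-z)^(6-j); the z^5 term has j = 1.
C(6,1) = 6.
Coefficient = C(6,1) · 5^1 · (-1)^5 = 6 · 5 · (-1) = -30.

-30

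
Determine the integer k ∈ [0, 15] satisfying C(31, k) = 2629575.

C(31,k) increases on 0 ≤ k ≤ 15. C(31,6) = 736281 and C(31,7) = 2629575, so k = 7.

7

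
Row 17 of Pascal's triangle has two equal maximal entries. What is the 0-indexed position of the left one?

8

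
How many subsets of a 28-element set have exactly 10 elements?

Choose the 10 positions: C(28,10) = 13123110.

13123110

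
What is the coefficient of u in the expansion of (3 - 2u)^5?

-810

The general term is C(5,j)·(3)^j·(-2u)^(5-j); the u^1 term has j = 4.
C(5,4) = 5.
Coefficient = C(5,4) · 3^4 · (-2)^1 = 5 · 81 · (-2) = -810.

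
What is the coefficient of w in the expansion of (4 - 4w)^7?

-114688

The general term is C(7,j)·(4)^j·(-4w)^(7-j); the w^1 term has j = 6.
C(7,6) = 7.
Coefficient = C(7,6) · 4^6 · (-4)^1 = 7 · 4096 · (-4) = -114688.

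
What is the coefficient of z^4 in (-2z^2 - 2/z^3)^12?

General term: C(12,j)·(-2z^2)^j·(-2/z^3)^(12-j), with z-exponent 2j − 3(12−j) = 5j − 36.
Set 5j − 36 = 4: j = 8.
C(12,8) = 495; (-2)^8 = 256; (-2)^4 = 16.
Coefficient = 495 · 256 · 16 = 2027520.

2027520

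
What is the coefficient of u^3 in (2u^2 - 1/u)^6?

General term: C(6,j)·(2u^2)^j·(-1/u)^(6-j), with u-exponent 2j − 1(6−j) = 3j − 6.
Set 3j − 6 = 3: j = 3.
C(6,3) = 20; 2^3 = 8; (-1)^3 = -1.
Coefficient = 20 · 8 · (-1) = -160.

-160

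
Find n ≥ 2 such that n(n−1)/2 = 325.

26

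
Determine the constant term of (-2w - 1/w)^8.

General term: C(8,j)·(-2w)^j·(-1/w)^(8-j), with w-exponent 1j − 1(8−j) = 2j − 8.
Set 2j − 8 = 0: j = 4.
C(8,4) = 70; (-2)^4 = 16; (-1)^4 = 1.
Coefficient = 70 · 16 · 1 = 1120.

1120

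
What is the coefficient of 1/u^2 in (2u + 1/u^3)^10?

15360

General term: C(10,j)·(2u)^j·(1/u^3)^(10-j), with u-exponent 1j − 3(10−j) = 4j − 30.
Set 4j − 30 = -2: j = 7.
C(10,7) = 120; 2^7 = 128; 1^3 = 1.
Coefficient = 120 · 128 · 1 = 15360.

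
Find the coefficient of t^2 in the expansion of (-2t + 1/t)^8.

-1792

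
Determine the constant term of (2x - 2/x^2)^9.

-43008

General term: C(9,j)·(2x)^j·(-2/x^2)^(9-j), with x-exponent 1j − 2(9−j) = 3j − 18.
Set 3j − 18 = 0: j = 6.
C(9,6) = 84; 2^6 = 64; (-2)^3 = -8.
Coefficient = 84 · 64 · (-8) = -43008.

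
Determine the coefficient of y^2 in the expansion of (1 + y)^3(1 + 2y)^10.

Coefficient of y^2 = Σ_{j} C(3,j)·1^j·C(10,2-j)·2^(2-j) for j from 0 to 2.
= 180 + 60 + 3 = 243.

243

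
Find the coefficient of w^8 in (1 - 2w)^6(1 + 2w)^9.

-11520

Coefficient of w^8 = Σ_{j} C(6,j)·(-2)^j·C(9,8-j)·2^(8-j) for j from 0 to 6.
= 2304 + (-55296) + 322560 + (-645120) + 483840 + (-129024) + 9216 = -11520.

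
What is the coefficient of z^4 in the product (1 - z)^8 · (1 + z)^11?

4

Coefficient of z^4 = Σ_{j} C(8,j)·(-1)^j·C(11,4-j)·1^(4-j) for j from 0 to 4.
= 330 + (-1320) + 1540 + (-616) + 70 = 4.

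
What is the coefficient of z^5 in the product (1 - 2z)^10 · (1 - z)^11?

Coefficient of z^5 = Σ_{j} C(10,j)·(-2)^j·C(11,5-j)·(-1)^(5-j) for j from 0 to 5.
= (-462) + (-6600) + (-29700) + (-52800) + (-36960) + (-8064) = -134586.

-134586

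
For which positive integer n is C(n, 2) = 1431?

54

n(n−1)/2 = 1431 ⇒ n(n−1) = 2862. Since 54·53 = 2862, n = 54.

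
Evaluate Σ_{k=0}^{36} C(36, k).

Setting x = 1 in (1+x)^36 gives Σ C(36,k) = 2^36 = 68719476736.

68719476736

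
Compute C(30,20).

C(30,20) = C(30,10) by symmetry.
C(30,10) = (30·29·28·27·26·25·24·23·22·21) / 10! = 109027350432000 / 3628800 = 30045015.

30045015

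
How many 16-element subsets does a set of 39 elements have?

37711260990

C(39,16) = (39·38·37·36·35·34·33·32·31·30·29·28·27·26·25·24) / 16! = 789024790105300869120000 / 20922789888000 = 37711260990.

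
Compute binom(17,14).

680

C(17,14) = C(17,3) by symmetry.
C(17,3) = (17·16·15) / 3! = 4080 / 6 = 680.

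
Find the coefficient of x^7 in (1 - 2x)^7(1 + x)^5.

-324

Coefficient of x^7 = Σ_{j} C(7,j)·(-2)^j·C(5,7-j)·1^(7-j) for j from 2 to 7.
= 84 + (-1400) + 5600 + (-6720) + 2240 + (-128) = -324.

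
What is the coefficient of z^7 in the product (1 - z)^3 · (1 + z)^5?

Coefficient of z^7 = Σ_{j} C(3,j)·(-1)^j·C(5,7-j)·1^(7-j) for j from 2 to 3.
= 3 + (-5) = -2.

-2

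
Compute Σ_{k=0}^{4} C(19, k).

5036

1 + 19 + 171 + 969 + 3876 = 5036.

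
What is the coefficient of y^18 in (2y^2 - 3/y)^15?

226437120

General term: C(15,j)·(2y^2)^j·(-3/y)^(15-j), with y-exponent 2j − 1(15−j) = 3j − 15.
Set 3j − 15 = 18: j = 11.
C(15,11) = 1365; 2^11 = 2048; (-3)^4 = 81.
Coefficient = 1365 · 2048 · 81 = 226437120.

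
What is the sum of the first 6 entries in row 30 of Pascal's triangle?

1 + 30 + 435 + 4060 + 27405 + 142506 = 174437.

174437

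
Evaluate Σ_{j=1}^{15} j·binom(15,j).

Differentiating (1+x)^15 and setting x=1: Σ j·C(15,j) = 15·2^14 = 245760.

245760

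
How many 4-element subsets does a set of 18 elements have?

3060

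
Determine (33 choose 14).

818809200

C(33,14) = (33·32·31·30·29·28·27·26·25·24·23·22·21·20) / 14! = 71382386874839040000 / 87178291200 = 818809200.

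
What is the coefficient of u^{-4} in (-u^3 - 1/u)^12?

66

General term: C(12,j)·(-u^3)^j·(-1/u)^(12-j), with u-exponent 3j − 1(12−j) = 4j − 12.
Set 4j − 12 = -4: j = 2.
C(12,2) = 66; (-1)^2 = 1; (-1)^10 = 1.
Coefficient = 66 · 1 · 1 = 66.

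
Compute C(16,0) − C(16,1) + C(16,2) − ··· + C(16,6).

5005

The partial alternating sum Σ_{k=0}^{6} (−1)^k C(16,k) = (−1)^6 C(15,6) = 5005.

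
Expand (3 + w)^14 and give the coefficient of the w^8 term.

The general term is C(14,j)·(3)^j·(w)^(14-j); the w^8 term has j = 6.
C(14,6) = 3003.
Coefficient = C(14,6) · 3^6 = 3003 · 729 = 2189187.

2189187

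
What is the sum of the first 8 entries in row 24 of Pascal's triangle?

1 + 24 + 276 + 2024 + 10626 + 42504 + 134596 + 346104 = 536155.

536155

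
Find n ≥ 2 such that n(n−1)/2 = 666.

37

n(n−1)/2 = 666 ⇒ n(n−1) = 1332. Since 37·36 = 1332, n = 37.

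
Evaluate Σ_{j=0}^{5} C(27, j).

1 + 27 + 351 + 2925 + 17550 + 80730 = 101584.

101584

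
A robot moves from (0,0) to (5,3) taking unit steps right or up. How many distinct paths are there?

Each path is a sequence of 8 steps with 5 rights: C(8,5) = 56.

56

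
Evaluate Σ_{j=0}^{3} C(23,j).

2048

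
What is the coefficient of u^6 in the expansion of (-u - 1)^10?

The general term is C(10,j)·(-u)^j·(-1)^(10-j); the u^6 term has j = 6.
C(10,6) = 210.
Coefficient = C(10,6) = 210.

210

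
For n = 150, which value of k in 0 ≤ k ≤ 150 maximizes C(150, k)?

75

C(150,k) is maximized at k = 150/2 = 75.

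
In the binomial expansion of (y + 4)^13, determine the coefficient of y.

218103808

The general term is C(13,j)·(y)^j·(4)^(13-j); the y^1 term has j = 1.
C(13,1) = 13.
Coefficient = C(13,1) · 4^12 = 13 · 16777216 = 218103808.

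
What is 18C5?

8568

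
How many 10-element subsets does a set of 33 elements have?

92561040

C(33,10) = (33·32·31·30·29·28·27·26·25·24) / 10! = 335885501952000 / 3628800 = 92561040.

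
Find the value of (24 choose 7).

346104

C(24,7) = (24·23·22·21·20·19·18) / 7! = 1744364160 / 5040 = 346104.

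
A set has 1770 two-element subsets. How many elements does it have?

60

n(n−1)/2 = 1770 ⇒ n(n−1) = 3540. Since 60·59 = 3540, n = 60.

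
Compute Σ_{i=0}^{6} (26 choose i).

313912

1 + 26 + 325 + 2600 + 14950 + 65780 + 230230 = 313912.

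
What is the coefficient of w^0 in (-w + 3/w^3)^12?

General term: C(12,j)·(-w)^j·(3/w^3)^(12-j), with w-exponent 1j − 3(12−j) = 4j − 36.
Set 4j − 36 = 0: j = 9.
C(12,9) = 220; (-1)^9 = -1; 3^3 = 27.
Coefficient = 220 · (-1) · 27 = -5940.

-5940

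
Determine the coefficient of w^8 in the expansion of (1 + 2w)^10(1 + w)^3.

105984

Coefficient of w^8 = Σ_{j} C(10,j)·2^j·C(3,8-j)·1^(8-j) for j from 5 to 8.
= 8064 + 40320 + 46080 + 11520 = 105984.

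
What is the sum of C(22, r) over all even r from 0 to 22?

Half of (1+1)^22 + (1−1)^22 gives the even-index sum: 2^21 = 2097152.

2097152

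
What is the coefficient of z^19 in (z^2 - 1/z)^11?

General term: C(11,j)·(z^2)^j·(-1/z)^(11-j), with z-exponent 2j − 1(11−j) = 3j − 11.
Set 3j − 11 = 19: j = 10.
C(11,10) = 11; 1^10 = 1; (-1)^1 = -1.
Coefficient = 11 · 1 · (-1) = -11.

-11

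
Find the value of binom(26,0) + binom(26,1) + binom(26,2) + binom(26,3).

1 + 26 + 325 + 2600 = 2952.

2952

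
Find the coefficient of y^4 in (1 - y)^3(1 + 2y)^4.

-16

Coefficient of y^4 = Σ_{j} C(3,j)·(-1)^j·C(4,4-j)·2^(4-j) for j from 0 to 3.
= 16 + (-96) + 72 + (-8) = -16.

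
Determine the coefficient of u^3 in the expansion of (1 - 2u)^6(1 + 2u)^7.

-48

Coefficient of u^3 = Σ_{j} C(6,j)·(-2)^j·C(7,3-j)·2^(3-j) for j from 0 to 3.
= 280 + (-1008) + 840 + (-160) = -48.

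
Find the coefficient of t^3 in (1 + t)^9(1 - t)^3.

2

Coefficient of t^3 = Σ_{j} C(9,j)·1^j·C(3,3-j)·(-1)^(3-j) for j from 0 to 3.
= (-1) + 27 + (-108) + 84 = 2.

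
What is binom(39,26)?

8122425444

C(39,26) = C(39,13) by symmetry.
C(39,13) = (39·38·37·36·35·34·33·32·31·30·29·28·27) / 13! = 50578512186237235200 / 6227020800 = 8122425444.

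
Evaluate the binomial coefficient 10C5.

252

C(10,5) = (10·9·8·7·6) / 5! = 30240 / 120 = 252.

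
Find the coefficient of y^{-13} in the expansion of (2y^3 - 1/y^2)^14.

-2912

General term: C(14,j)·(2y^3)^j·(-1/y^2)^(14-j), with y-exponent 3j − 2(14−j) = 5j − 28.
Set 5j − 28 = -13: j = 3.
C(14,3) = 364; 2^3 = 8; (-1)^11 = -1.
Coefficient = 364 · 8 · (-1) = -2912.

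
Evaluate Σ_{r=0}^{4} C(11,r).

1 + 11 + 55 + 165 + 330 = 562.

562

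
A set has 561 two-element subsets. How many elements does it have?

34

n(n−1)/2 = 561 ⇒ n(n−1) = 1122. Since 34·33 = 1122, n = 34.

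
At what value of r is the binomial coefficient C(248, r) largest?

124

C(248,r) is maximized at r = 248/2 = 124.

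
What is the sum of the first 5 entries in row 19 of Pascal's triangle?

1 + 19 + 171 + 969 + 3876 = 5036.

5036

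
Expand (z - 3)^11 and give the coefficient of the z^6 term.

The general term is C(11,j)·(z)^j·(-3)^(11-j); the z^6 term has j = 6.
C(11,6) = 462.
Coefficient = C(11,6) · (-3)^5 = 462 · (-243) = -112266.

-112266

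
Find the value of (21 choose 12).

293930

C(21,12) = C(21,9) by symmetry.
C(21,9) = (21·20·19·18·17·16·15·14·13) / 9! = 106661318400 / 362880 = 293930.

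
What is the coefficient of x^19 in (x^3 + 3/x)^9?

324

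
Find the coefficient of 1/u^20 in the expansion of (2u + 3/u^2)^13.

General term: C(13,j)·(2u)^j·(3/u^2)^(13-j), with u-exponent 1j − 2(13−j) = 3j − 26.
Set 3j − 26 = -20: j = 2.
C(13,2) = 78; 2^2 = 4; 3^11 = 177147.
Coefficient = 78 · 4 · 177147 = 55269864.

55269864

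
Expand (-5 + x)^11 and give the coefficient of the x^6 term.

The general term is C(11,j)·(-5)^j·(x)^(11-j); the x^6 term has j = 5.
C(11,5) = 462.
Coefficient = C(11,5) · (-5)^5 = 462 · (-3125) = -1443750.

-1443750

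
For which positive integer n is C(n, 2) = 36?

n(n−1)/2 = 36 ⇒ n(n−1) = 72. Since 9·8 = 72, n = 9.

9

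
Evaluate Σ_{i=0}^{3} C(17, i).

1 + 17 + 136 + 680 = 834.

834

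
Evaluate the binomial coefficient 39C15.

25140840660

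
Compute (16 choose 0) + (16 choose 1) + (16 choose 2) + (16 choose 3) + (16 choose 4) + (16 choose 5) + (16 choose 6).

14893

1 + 16 + 120 + 560 + 1820 + 4368 + 8008 = 14893.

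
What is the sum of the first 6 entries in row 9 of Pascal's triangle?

1 + 9 + 36 + 84 + 126 + 126 = 382.

382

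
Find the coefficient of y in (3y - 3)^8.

-52488

The general term is C(8,j)·(3y)^j·(-3)^(8-j); the y^1 term has j = 1.
C(8,1) = 8.
Coefficient = C(8,1) · 3^1 · (-3)^7 = 8 · 3 · (-2187) = -52488.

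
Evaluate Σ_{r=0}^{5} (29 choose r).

1 + 29 + 406 + 3654 + 23751 + 118755 = 146596.

146596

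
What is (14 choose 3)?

364

C(14,3) = (14·13·12) / 3! = 2184 / 6 = 364.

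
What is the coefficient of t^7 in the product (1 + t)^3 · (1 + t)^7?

120

Coefficient of t^7 = Σ_{j} C(3,j)·C(7,7-j) for j from 0 to 3.
= 1 + 21 + 63 + 35 = 120.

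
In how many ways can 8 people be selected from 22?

319770

This is C(22,8) = 319770.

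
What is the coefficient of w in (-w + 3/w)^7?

945

General term: C(7,j)·(-w)^j·(3/w)^(7-j), with w-exponent 1j − 1(7−j) = 2j − 7.
Set 2j − 7 = 1: j = 4.
C(7,4) = 35; (-1)^4 = 1; 3^3 = 27.
Coefficient = 35 · 1 · 27 = 945.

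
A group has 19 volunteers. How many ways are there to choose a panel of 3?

This is C(19,3) = 969.

969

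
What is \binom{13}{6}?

C(13,6) = (13·12·11·10·9·8) / 6! = 1235520 / 720 = 1716.

1716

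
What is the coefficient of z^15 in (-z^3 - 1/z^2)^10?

General term: C(10,j)·(-z^3)^j·(-1/z^2)^(10-j), with z-exponent 3j − 2(10−j) = 5j − 20.
Set 5j − 20 = 15: j = 7.
C(10,7) = 120; (-1)^7 = -1; (-1)^3 = -1.
Coefficient = 120 · (-1) · (-1) = 120.

120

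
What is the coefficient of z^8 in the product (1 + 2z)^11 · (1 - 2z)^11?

84480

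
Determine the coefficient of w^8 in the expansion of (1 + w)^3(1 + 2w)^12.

Coefficient of w^8 = Σ_{j} C(3,j)·1^j·C(12,8-j)·2^(8-j) for j from 0 to 3.
= 126720 + 304128 + 177408 + 25344 = 633600.

633600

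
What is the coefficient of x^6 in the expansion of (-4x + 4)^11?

1937768448

The general term is C(11,j)·(-4x)^j·(4)^(11-j); the x^6 term has j = 6.
C(11,6) = 462.
Coefficient = C(11,6) · (-4)^6 · 4^5 = 462 · 4096 · 1024 = 1937768448.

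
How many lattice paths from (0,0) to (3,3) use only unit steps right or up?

20

Each path is a sequence of 6 steps with 3 rights: C(6,3) = 20.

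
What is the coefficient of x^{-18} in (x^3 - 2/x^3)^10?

General term: C(10,j)·(x^3)^j·(-2/x^3)^(10-j), with x-exponent 3j − 3(10−j) = 6j − 30.
Set 6j − 30 = -18: j = 2.
C(10,2) = 45; 1^2 = 1; (-2)^8 = 256.
Coefficient = 45 · 1 · 256 = 11520.

11520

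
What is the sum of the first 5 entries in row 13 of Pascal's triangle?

1093

1 + 13 + 78 + 286 + 715 = 1093.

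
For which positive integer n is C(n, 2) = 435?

n(n−1)/2 = 435 ⇒ n(n−1) = 870. Since 30·29 = 870, n = 30.

30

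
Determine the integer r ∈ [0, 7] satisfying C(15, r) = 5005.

6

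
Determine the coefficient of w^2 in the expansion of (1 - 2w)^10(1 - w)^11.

Coefficient of w^2 = Σ_{j} C(10,j)·(-2)^j·C(11,2-j)·(-1)^(2-j) for j from 0 to 2.
= 55 + 220 + 180 = 455.

455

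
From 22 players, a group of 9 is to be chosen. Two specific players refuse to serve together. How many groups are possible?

All 9-subsets: C(22,9) = 497420. Those containing both fixed elements: C(20,7) = 77520.
497420 − 77520 = 419900.

419900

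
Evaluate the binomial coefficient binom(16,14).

120

C(16,14) = C(16,2) by symmetry.
C(16,2) = (16·15) / 2! = 240 / 2 = 120.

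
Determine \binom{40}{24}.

C(40,24) = C(40,16) by symmetry.
C(40,16) = (40·39·38·37·36·35·34·33·32·31·30·29·28·27·26·25) / 16! = 1315041316842168115200000 / 20922789888000 = 62852101650.

62852101650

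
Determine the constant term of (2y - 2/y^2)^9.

-43008

General term: C(9,j)·(2y)^j·(-2/y^2)^(9-j), with y-exponent 1j − 2(9−j) = 3j − 18.
Set 3j − 18 = 0: j = 6.
C(9,6) = 84; 2^6 = 64; (-2)^3 = -8.
Coefficient = 84 · 64 · (-8) = -43008.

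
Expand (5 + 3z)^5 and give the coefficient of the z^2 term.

The general term is C(5,j)·(5)^j·(3z)^(5-j); the z^2 term has j = 3.
C(5,3) = 10.
Coefficient = C(5,3) · 5^3 · 3^2 = 10 · 125 · 9 = 11250.

11250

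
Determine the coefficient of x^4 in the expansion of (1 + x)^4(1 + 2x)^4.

321

Coefficient of x^4 = Σ_{j} C(4,j)·1^j·C(4,4-j)·2^(4-j) for j from 0 to 4.
= 16 + 128 + 144 + 32 + 1 = 321.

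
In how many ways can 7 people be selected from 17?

This is C(17,7) = 19448.

19448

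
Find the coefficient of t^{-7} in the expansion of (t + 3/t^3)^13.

General term: C(13,j)·(t)^j·(3/t^3)^(13-j), with t-exponent 1j − 3(13−j) = 4j − 39.
Set 4j − 39 = -7: j = 8.
C(13,8) = 1287; 1^8 = 1; 3^5 = 243.
Coefficient = 1287 · 1 · 243 = 312741.

312741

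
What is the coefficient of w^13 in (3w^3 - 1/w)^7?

5103

General term: C(7,j)·(3w^3)^j·(-1/w)^(7-j), with w-exponent 3j − 1(7−j) = 4j − 7.
Set 4j − 7 = 13: j = 5.
C(7,5) = 21; 3^5 = 243; (-1)^2 = 1.
Coefficient = 21 · 243 · 1 = 5103.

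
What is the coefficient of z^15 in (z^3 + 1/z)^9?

84

General term: C(9,j)·(z^3)^j·(1/z)^(9-j), with z-exponent 3j − 1(9−j) = 4j − 9.
Set 4j − 9 = 15: j = 6.
C(9,6) = 84; 1^6 = 1; 1^3 = 1.
Coefficient = 84 · 1 · 1 = 84.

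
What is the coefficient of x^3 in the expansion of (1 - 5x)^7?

-4375

The general term is C(7,j)·(1)^j·(-5x)^(7-j); the x^3 term has j = 4.
C(7,4) = 35.
Coefficient = C(7,4) · (-5)^3 = 35 · (-125) = -4375.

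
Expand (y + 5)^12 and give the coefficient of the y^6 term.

The general term is C(12,j)·(y)^j·(5)^(12-j); the y^6 term has j = 6.
C(12,6) = 924.
Coefficient = C(12,6) · 5^6 = 924 · 15625 = 14437500.

14437500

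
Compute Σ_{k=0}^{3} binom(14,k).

1 + 14 + 91 + 364 = 470.

470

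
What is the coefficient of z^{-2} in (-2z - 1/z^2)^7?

General term: C(7,j)·(-2z)^j·(-1/z^2)^(7-j), with z-exponent 1j − 2(7−j) = 3j − 14.
Set 3j − 14 = -2: j = 4.
C(7,4) = 35; (-2)^4 = 16; (-1)^3 = -1.
Coefficient = 35 · 16 · (-1) = -560.

-560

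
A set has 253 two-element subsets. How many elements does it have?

n(n−1)/2 = 253 ⇒ n(n−1) = 506. Since 23·22 = 506, n = 23.

23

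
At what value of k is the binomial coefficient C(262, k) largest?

C(262,k) is maximized at k = 262/2 = 131.

131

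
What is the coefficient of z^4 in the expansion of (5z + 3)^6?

84375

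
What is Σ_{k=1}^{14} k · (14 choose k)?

114688

Since k·C(14,k) = 14·C(13,k−1), the sum is 14·2^13 = 14·8192 = 114688.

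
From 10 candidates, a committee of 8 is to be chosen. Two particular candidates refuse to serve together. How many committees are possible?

17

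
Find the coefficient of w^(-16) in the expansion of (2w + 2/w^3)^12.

3244032

General term: C(12,j)·(2w)^j·(2/w^3)^(12-j), with w-exponent 1j − 3(12−j) = 4j − 36.
Set 4j − 36 = -16: j = 5.
C(12,5) = 792; 2^5 = 32; 2^7 = 128.
Coefficient = 792 · 32 · 128 = 3244032.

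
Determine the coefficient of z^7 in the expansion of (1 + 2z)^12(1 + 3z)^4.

3177504

Coefficient of z^7 = Σ_{j} C(12,j)·2^j·C(4,7-j)·3^(7-j) for j from 3 to 7.
= 142560 + 855360 + 1368576 + 709632 + 101376 = 3177504.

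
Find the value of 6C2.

C(6,2) = (6·5) / 2! = 30 / 2 = 15.

15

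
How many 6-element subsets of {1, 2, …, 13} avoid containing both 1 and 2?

1386

All 6-subsets: C(13,6) = 1716. Those containing both fixed elements: C(11,4) = 330.
1716 − 330 = 1386.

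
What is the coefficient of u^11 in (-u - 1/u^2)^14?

14

General term: C(14,j)·(-u)^j·(-1/u^2)^(14-j), with u-exponent 1j − 2(14−j) = 3j − 28.
Set 3j − 28 = 11: j = 13.
C(14,13) = 14; (-1)^13 = -1; (-1)^1 = -1.
Coefficient = 14 · (-1) · (-1) = 14.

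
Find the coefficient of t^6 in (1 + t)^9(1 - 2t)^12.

-1356

Coefficient of t^6 = Σ_{j} C(9,j)·1^j·C(12,6-j)·(-2)^(6-j) for j from 0 to 6.
= 59136 + (-228096) + 285120 + (-147840) + 33264 + (-3024) + 84 = -1356.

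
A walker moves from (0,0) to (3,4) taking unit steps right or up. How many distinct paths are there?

35

Each path is a sequence of 7 steps with 3 rights: C(7,3) = 35.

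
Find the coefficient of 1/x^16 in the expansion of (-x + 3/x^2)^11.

1082565

General term: C(11,j)·(-x)^j·(3/x^2)^(11-j), with x-exponent 1j − 2(11−j) = 3j − 22.
Set 3j − 22 = -16: j = 2.
C(11,2) = 55; (-1)^2 = 1; 3^9 = 19683.
Coefficient = 55 · 1 · 19683 = 1082565.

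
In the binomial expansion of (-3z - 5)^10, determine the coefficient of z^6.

95681250

The general term is C(10,j)·(-3z)^j·(-5)^(10-j); the z^6 term has j = 6.
C(10,6) = 210.
Coefficient = C(10,6) · (-3)^6 · (-5)^4 = 210 · 729 · 625 = 95681250.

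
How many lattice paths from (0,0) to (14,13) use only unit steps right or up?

20058300

Each path is a sequence of 27 steps with 14 rights: C(27,14) = 20058300.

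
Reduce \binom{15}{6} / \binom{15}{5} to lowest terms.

5/3

C(n,k+1)/C(n,k) = (n−k)/(k+1) = (15−5)/(5+1) = 10/6 = 5/3.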